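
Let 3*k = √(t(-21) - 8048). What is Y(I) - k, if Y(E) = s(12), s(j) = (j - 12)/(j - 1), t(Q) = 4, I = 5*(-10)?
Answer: -2*I*√2011/3 ≈ -29.896*I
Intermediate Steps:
I = -50
k = 2*I*√2011/3 (k = √(4 - 8048)/3 = √(-8044)/3 = (2*I*√2011)/3 = 2*I*√2011/3 ≈ 29.896*I)
s(j) = (-12 + j)/(-1 + j)
Y(E) = 0 (Y(E) = (-12 + 12)/(-1 + 12) = 0/11 = (1/11)*0 = 0)
Y(I) - k = 0 - 2*I*√2011/3 = -2*I*√2011/3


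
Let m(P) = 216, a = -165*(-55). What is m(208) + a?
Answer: 9291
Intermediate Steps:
a = 9075
m(208) + a = 216 + 9075 = 9291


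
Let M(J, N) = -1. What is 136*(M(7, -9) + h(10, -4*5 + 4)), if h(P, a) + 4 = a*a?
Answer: 34136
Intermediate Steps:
h(P, a) = -4 + a**2 (h(P, a) = -4 + a*a = -4 + a**2)
136*(M(7, -9) + h(10, -4*5 + 4)) = 136*(-1 + (-4 + (-4*5 + 4)**2)) = 136*(-1 + (-4 + (-20 + 4)**2)) = 136*(-1 + (-4 + (-16)**2)) = 136*(-1 + (-4 + 256)) = 136*(-1 + 252) = 136*251 = 34136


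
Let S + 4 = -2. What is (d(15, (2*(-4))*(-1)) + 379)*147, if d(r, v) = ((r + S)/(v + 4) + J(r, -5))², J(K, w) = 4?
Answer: 944475/16 ≈ 59030.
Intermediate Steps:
S = -6 (S = -4 - 2 = -6)
d(r, v) = (4 + (-6 + r)/(4 + v))² (d(r, v) = ((r - 6)/(v + 4) + 4)² = ((-6 + r)/(4 + v) + 4)² = (4 + (-6 + r)/(4 + v))²)
(d(15, (2*(-4))*(-1)) + 379)*147 = ((10 + 15 + 4*((2*(-4))*(-1)))²/(4 + (2*(-4))*(-1))² + 379)*147 = ((10 + 15 + 4*(-8*(-1)))²/(4 - 8*(-1))² + 379)*147 = ((10 + 15 + 4*8)²/(4 + 8)² + 379)*147 = ((10 + 15 + 32)²/12² + 379)*147 = ((1/144)*57² + 379)*147 = ((1/144)*3249 + 379)*147 = (361/16 + 379)*147 = (6425/16)*147 = 944475/16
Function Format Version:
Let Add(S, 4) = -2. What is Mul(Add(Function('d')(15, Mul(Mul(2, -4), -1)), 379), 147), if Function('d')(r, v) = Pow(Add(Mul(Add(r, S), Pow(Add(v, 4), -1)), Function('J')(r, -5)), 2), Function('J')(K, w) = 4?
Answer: Rational(944475, 16) ≈ 59030.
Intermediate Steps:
S = -6 (S = Add(-4, -2) = -6)
Function('d')(r, v) = Pow(Add(4, Mul(Pow(Add(4, v), -1), Add(-6, r))), 2) (Function('d')(r, v) = Pow(Add(Mul(Add(r, -6), Pow(Add(v, 4), -1)), 4), 2) = Pow(Add(Mul(Add(-6, r), Pow(Add(4, v), -1)), 4), 2) = Pow(Add(Mul(Pow(Add(4, v), -1), Add(-6, r)), 4), 2) = Pow(Add(4, Mul(Pow(Add(4, v), -1), Add(-6, r))), 2))
Mul(Add(Function('d')(15, Mul(Mul(2, -4), -1)), 379), 147) = Mul(Add(Mul(Pow(Add(4, Mul(Mul(2, -4), -1)), -2), Pow(Add(10, 15, Mul(4, Mul(Mul(2, -4), -1))), 2)), 379), 147) = Mul(Add(Mul(Pow(Add(4, Mul(-8, -1)), -2), Pow(Add(10, 15, Mul(4, Mul(-8, -1))), 2)), 379), 147) = Mul(Add(Mul(Pow(Add(4, 8), -2), Pow(Add(10, 15, Mul(4, 8)), 2)), 379), 147) = Mul(Add(Mul(Pow(12, -2), Pow(Add(10, 15, 32), 2)), 379), 147) = Mul(Add(Mul(Rational(1, 144), Pow(57, 2)), 379), 147) = Mul(Add(Mul(Rational(1, 144), 3249), 379), 147) = Mul(Add(Rational(361, 16), 379), 147) = Mul(Rational(6425, 16), 147) = Rational(944475, 16)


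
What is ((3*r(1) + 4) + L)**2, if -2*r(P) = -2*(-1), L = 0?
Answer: 1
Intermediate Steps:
r(P) = -1 (r(P) = -(-1)*(-1) = -1/2*2 = -1)
((3*r(1) + 4) + L)**2 = ((3*(-1) + 4) + 0)**2 = ((-3 + 4) + 0)**2 = (1 + 0)**2 = 1**2 = 1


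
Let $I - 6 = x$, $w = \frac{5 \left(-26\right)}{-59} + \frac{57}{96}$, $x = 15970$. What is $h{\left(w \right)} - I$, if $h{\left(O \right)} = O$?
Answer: $- \frac{30157407}{1888} \approx -15973.0$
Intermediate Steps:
$w = \frac{5281}{1888}$ ($w = \left(-130\right) \left(- \frac{1}{59}\right) + 57 \cdot \frac{1}{96} = \frac{130}{59} + \frac{19}{32} = \frac{5281}{1888} \approx 2.7971$)
$I = 15976$ ($I = 6 + 15970 = 15976$)
$h{\left(w \right)} - I = \frac{5281}{1888} - 15976 = - \frac{30157407}{1888}$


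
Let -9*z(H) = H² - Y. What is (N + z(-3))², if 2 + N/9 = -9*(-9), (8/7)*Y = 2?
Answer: 653671489/1296 ≈ 5.0438e+5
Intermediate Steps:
Y = 7/4 (Y = (7/8)*2 = 7/4 ≈ 1.7500)
z(H) = 7/36 - H²/9 (z(H) = -(H² - 1*7/4)/9 = -(H² - 7/4)/9 = -(-7/4 + H²)/9 = 7/36 - H²/9)
N = 711 (N = -18 + 9*(-9*(-9)) = -18 + 9*81 = -18 + 729 = 711)
(N + z(-3))² = (711 + (7/36 - ⅑*(-3)²))² = (711 + (7/36 - ⅑*9))² = (711 + (7/36 - 1))² = (711 - 29/36)² = (25567/36)² = 653671489/1296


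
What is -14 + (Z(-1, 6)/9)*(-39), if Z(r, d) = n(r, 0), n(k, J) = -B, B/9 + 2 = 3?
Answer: 25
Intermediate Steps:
B = 9 (B = -18 + 9*3 = -18 + 27 = 9)
n(k, J) = -9 (n(k, J) = -1*9 = -9)
Z(r, d) = -9
-14 + (Z(-1, 6)/9)*(-39) = -14 - 9/9*(-39) = -14 - 9*⅑*(-39) = -14 - 1*(-39) = -14 + 39 = 25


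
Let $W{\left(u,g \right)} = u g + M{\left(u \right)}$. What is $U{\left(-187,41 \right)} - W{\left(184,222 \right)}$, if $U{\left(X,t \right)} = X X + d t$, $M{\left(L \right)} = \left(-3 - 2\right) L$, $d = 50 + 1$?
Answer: $-2868$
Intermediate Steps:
$d = 51$
$M{\left(L \right)} = - 5 L$
$U{\left(X,t \right)} = X^{2} + 51 t$ ($U{\left(X,t \right)} = X X + 51 t = X^{2} + 51 t$)
$W{\left(u,g \right)} = - 5 u + g u$ ($W{\left(u,g \right)} = u g - 5 u = g u - 5 u = - 5 u + g u$)
$U{\left(-187,41 \right)} - W{\left(184,222 \right)} = \left(\left(-187\right)^{2} + 51 \cdot 41\right) - 184 \left(-5 + 222\right) = \left(34969 + 2091\right) - 184 \cdot 217 = 37060 - 39928 = -2868$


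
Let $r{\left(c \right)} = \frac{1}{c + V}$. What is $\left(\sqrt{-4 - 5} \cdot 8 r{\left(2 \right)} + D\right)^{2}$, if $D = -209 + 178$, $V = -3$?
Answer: $385 + 1488 i \approx 385.0 + 1488.0 i$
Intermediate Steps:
$r{\left(c \right)} = \frac{1}{-3 + c}$ ($r{\left(c \right)} = \frac{1}{c - 3} = \frac{1}{-3 + c}$)
$D = -31$
$\left(\sqrt{-4 - 5} \cdot 8 r{\left(2 \right)} + D\right)^{2} = \left(\frac{\sqrt{-4 - 5} \cdot 8}{-3 + 2} - 31\right)^{2} = \left(\frac{\sqrt{-9} \cdot 8}{-1} - 31\right)^{2} = \left(3 i 8 \left(-1\right) - 31\right)^{2} = \left(24 i \left(-1\right) - 31\right)^{2} = \left(- 24 i - 31\right)^{2} = \left(-31 - 24 i\right)^{2}$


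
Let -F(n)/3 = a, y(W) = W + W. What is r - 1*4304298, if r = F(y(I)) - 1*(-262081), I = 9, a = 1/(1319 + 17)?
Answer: -5400401915/1336 ≈ -4.0422e+6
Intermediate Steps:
a = 1/1336 ≈ 0.00074850
y(W) = 2*W
F(n) = -3/1336 (F(n) = -3*1/1336 = -3/1336)
r = 350140213/1336 (r = -3/1336 - 1*(-262081) = -3/1336 + 262081 = 350140213/1336 ≈ 2.6208e+5)
r - 1*4304298 = 350140213/1336 - 1*4304298 = 350140213/1336 - 4304298 = -5400401915/1336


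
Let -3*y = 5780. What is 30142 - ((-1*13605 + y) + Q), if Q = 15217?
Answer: 91370/3 ≈ 30457.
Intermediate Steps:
y = -5780/3 (y = -⅓*5780 = -5780/3 ≈ -1926.7)
30142 - ((-1*13605 + y) + Q) = 30142 - ((-1*13605 - 5780/3) + 15217) = 30142 - ((-13605 - 5780/3) + 15217) = 30142 - (-46595/3 + 15217) = 30142 - 1*(-944/3) = 30142 + 944/3 = 91370/3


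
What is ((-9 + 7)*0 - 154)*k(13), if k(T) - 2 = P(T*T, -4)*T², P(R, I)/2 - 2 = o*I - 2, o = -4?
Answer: -833140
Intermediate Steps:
P(R, I) = -8*I (P(R, I) = 4 + 2*(-4*I - 2) = 4 + 2*(-2 - 4*I) = 4 + (-4 - 8*I) = -8*I)
k(T) = 2 + 32*T² (k(T) = 2 + (-8*(-4))*T² = 2 + 32*T²)
((-9 + 7)*0 - 154)*k(13) = ((-9 + 7)*0 - 154)*(2 + 32*13²) = (-2*0 - 154)*(2 + 32*169) = (0 - 154)*(2 + 5408) = -154*5410 = -833140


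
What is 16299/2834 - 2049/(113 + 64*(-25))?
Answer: 30043479/4214158 ≈ 7.1292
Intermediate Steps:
16299/2834 - 2049/(113 + 64*(-25)) = 16299*(1/2834) - 2049/(113 - 1600) = 16299/2834 - 2049/(-1487) = 16299/2834 - 2049*(-1/1487) = 16299/2834 + 2049/1487 = 30043479/4214158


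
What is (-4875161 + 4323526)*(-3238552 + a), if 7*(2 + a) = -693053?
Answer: 1841115777455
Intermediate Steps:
a = -693067/7 (a = -2 + (1/7)*(-693053) = -2 - 693053/7 = -693067/7 ≈ -99010.)
(-4875161 + 4323526)*(-3238552 + a) = (-4875161 + 4323526)*(-3238552 - 693067/7) = -551635*(-23362931/7) = 1841115777455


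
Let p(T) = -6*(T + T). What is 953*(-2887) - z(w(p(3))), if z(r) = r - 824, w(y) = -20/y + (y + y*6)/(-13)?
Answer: -321809312/117 ≈ -2.7505e+6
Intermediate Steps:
p(T) = -12*T
w(y) = -20/y - 7*y/13 (w(y) = -20/y + (y + 6*y)*(-1/13) = -20/y + (7*y)*(-1/13) = -20/y - 7*y/13)
z(r) = -824 + r
953*(-2887) - z(w(p(3))) = 953*(-2887) - (-824 + (-20/((-12*3)) - (-84)*3/13)) = -2751311 - (-824 + (-20/(-36) - 7/13*(-36))) = -2751311 - (-824 + (-20*(-1/36) + 252/13)) = -2751311 - (-824 + (5/9 + 252/13)) = -2751311 - (-824 + 2333/117) = -2751311 - 1*(-94075/117) = -2751311 + 94075/117 = -321809312/117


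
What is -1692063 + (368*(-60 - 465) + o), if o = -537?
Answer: -1885800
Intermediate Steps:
-1692063 + (368*(-60 - 465) + o) = -1692063 + (368*(-60 - 465) - 537) = -1692063 + (368*(-525) - 537) = -1692063 + (-193200 - 537) = -1692063 - 193737 = -1885800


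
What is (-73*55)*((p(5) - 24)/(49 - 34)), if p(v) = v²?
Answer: -803/3 ≈ -267.67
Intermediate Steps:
(-73*55)*((p(5) - 24)/(49 - 34)) = (-73*55)*((5² - 24)/(49 - 34)) = -4015*(25 - 24)/15 = -4015/15 = -4015*1/15 = -803/3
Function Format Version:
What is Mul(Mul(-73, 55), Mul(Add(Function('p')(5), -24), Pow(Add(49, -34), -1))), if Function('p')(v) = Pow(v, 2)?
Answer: Rational(-803, 3) ≈ -267.67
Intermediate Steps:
Mul(Mul(-73, 55), Mul(Add(Function('p')(5), -24), Pow(Add(49, -34), -1))) = Mul(Mul(-73, 55), Mul(Add(Pow(5, 2), -24), Pow(Add(49, -34), -1))) = Mul(-4015, Mul(Add(25, -24), Pow(15, -1))) = Mul(-4015, Mul(1, Rational(1, 15))) = Mul(-4015, Rational(1, 15)) = Rational(-803, 3)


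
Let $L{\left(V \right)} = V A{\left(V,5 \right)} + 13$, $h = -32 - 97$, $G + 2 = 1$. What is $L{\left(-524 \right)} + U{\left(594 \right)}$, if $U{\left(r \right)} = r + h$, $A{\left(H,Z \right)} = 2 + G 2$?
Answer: $478$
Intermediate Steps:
$G = -1$ ($G = -2 + 1 = -1$)
$h = -129$
$A{\left(H,Z \right)} = 0$ ($A{\left(H,Z \right)} = 2 - 2 = 0$)
$U{\left(r \right)} = -129 + r$ ($U{\left(r \right)} = r - 129 = -129 + r$)
$L{\left(V \right)} = 13$ ($L{\left(V \right)} = V 0 + 13 = 0 + 13 = 13$)
$L{\left(-524 \right)} + U{\left(594 \right)} = 13 + \left(-129 + 594\right) = 13 + 465 = 478$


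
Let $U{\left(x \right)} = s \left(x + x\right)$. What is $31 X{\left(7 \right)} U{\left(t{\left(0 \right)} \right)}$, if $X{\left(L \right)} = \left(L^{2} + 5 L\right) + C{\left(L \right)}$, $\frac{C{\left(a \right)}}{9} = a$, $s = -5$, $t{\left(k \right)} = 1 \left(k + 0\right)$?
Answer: $0$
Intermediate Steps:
$t{\left(k \right)} = k$ ($t{\left(k \right)} = 1 k = k$)
$U{\left(x \right)} = - 10 x$ ($U{\left(x \right)} = - 5 \left(x + x\right) = - 5 \cdot 2 x = - 10 x$)
$C{\left(a \right)} = 9 a$
$X{\left(L \right)} = L^{2} + 14 L$ ($X{\left(L \right)} = \left(L^{2} + 5 L\right) + 9 L = L^{2} + 14 L$)
$31 X{\left(7 \right)} U{\left(t{\left(0 \right)} \right)} = 31 \cdot 7 \left(14 + 7\right) \left(\left(-10\right) 0\right) = 31 \cdot 7 \cdot 21 \cdot 0 = 31 \cdot 147 \cdot 0 = 4557 \cdot 0 = 0$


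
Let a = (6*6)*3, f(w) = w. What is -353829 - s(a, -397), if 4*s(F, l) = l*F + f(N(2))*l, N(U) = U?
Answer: -685823/2 ≈ -3.4291e+5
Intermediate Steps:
a = 108 (a = 36*3 = 108)
s(F, l) = l/2 + F*l/4 (s(F, l) = (l*F + 2*l)/4 = (F*l + 2*l)/4 = (2*l + F*l)/4 = l/2 + F*l/4)
-353829 - s(a, -397) = -353829 - (-397)*(2 + 108)/4 = -353829 - (-397)*110/4 = -353829 - 1*(-21835/2) = -353829 + 21835/2 = -685823/2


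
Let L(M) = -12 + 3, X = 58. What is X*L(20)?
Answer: -522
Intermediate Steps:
L(M) = -9
X*L(20) = 58*(-9) = -522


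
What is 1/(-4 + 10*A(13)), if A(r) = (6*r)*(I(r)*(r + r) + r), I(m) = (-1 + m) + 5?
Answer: 1/354896 ≈ 2.8177e-6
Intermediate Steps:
I(m) = 4 + m
A(r) = 6*r*(r + 2*r*(4 + r)) (A(r) = (6*r)*((4 + r)*(r + r) + r) = (6*r)*((4 + r)*(2*r) + r) = (6*r)*(2*r*(4 + r) + r) = (6*r)*(r + 2*r*(4 + r)) = 6*r*(r + 2*r*(4 + r)))
1/(-4 + 10*A(13)) = 1/(-4 + 10*(13²*(54 + 12*13))) = 1/(-4 + 10*(169*(54 + 156))) = 1/(-4 + 10*(169*210)) = 1/(-4 + 10*35490) = 1/(-4 + 354900) = 1/354896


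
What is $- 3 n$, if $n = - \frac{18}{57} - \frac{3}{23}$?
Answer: $\frac{585}{437} \approx 1.3387$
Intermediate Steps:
$n = - \frac{195}{437}$ ($n = \left(-18\right) \frac{1}{57} - \frac{3}{23} = - \frac{6}{19} - \frac{3}{23} = - \frac{195}{437} \approx -0.44622$)
$- 3 n = \left(-3\right) \left(- \frac{195}{437}\right) = \frac{585}{437}$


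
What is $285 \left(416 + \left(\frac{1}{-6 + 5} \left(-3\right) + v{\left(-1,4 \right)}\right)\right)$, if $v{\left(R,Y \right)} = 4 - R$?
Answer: $120840$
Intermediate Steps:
$285 \left(416 + \left(\frac{1}{-6 + 5} \left(-3\right) + v{\left(-1,4 \right)}\right)\right) = 285 \left(416 + \left(\frac{1}{-6 + 5} \left(-3\right) + \left(4 - -1\right)\right)\right) = 285 \left(416 + \left(\frac{1}{-1} \left(-3\right) + \left(4 + 1\right)\right)\right) = 285 \left(416 + \left(\left(-1\right) \left(-3\right) + 5\right)\right) = 285 \left(416 + \left(3 + 5\right)\right) = 285 \left(416 + 8\right) = 285 \cdot 424 = 120840$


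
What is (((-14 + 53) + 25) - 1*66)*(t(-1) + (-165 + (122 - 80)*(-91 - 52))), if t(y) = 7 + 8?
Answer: 12312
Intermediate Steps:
t(y) = 15
(((-14 + 53) + 25) - 1*66)*(t(-1) + (-165 + (122 - 80)*(-91 - 52))) = (((-14 + 53) + 25) - 1*66)*(15 + (-165 + (122 - 80)*(-91 - 52))) = ((39 + 25) - 66)*(15 + (-165 + 42*(-143))) = (64 - 66)*(15 + (-165 - 6006)) = -2*(15 - 6171) = -2*(-6156) = 12312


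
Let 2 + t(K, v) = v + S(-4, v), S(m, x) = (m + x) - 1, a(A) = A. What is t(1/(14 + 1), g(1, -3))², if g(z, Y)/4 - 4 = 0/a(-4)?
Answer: 625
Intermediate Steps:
S(m, x) = -1 + m + x
g(z, Y) = 16 (g(z, Y) = 16 + 4*(0/(-4)) = 16 + 4*(0*(-¼)) = 16 + 4*0 = 16 + 0 = 16)
t(K, v) = -7 + 2*v (t(K, v) = -2 + (v + (-1 - 4 + v)) = -2 + (v + (-5 + v)) = -2 + (-5 + 2*v) = -7 + 2*v)
t(1/(14 + 1), g(1, -3))² = (-7 + 2*16)² = (-7 + 32)² = 25² = 625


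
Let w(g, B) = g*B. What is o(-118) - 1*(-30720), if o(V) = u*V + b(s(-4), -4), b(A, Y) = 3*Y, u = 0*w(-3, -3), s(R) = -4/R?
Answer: 30708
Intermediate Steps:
w(g, B) = B*g
u = 0 (u = 0*(-3*(-3)) = 0*9 = 0)
o(V) = -12 (o(V) = 0*V + 3*(-4) = 0 - 12 = -12)
o(-118) - 1*(-30720) = -12 - 1*(-30720) = -12 + 30720 = 30708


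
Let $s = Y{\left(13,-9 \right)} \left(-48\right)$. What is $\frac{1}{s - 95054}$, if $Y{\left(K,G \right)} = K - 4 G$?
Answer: $- \frac{1}{97406} \approx -1.0266 \cdot 10^{-5}$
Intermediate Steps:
$s = -2352$ ($s = \left(13 - -36\right) \left(-48\right) = \left(13 + 36\right) \left(-48\right) = 49 \left(-48\right) = -2352$)
$\frac{1}{s - 95054} = \frac{1}{-2352 - 95054} = \frac{1}{-97406} = - \frac{1}{97406}$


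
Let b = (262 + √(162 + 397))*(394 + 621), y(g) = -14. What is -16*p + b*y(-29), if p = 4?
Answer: -3723084 - 14210*√559 ≈ -4.0591e+6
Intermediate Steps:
b = 265930 + 1015*√559 (b = (262 + √559)*1015 = 265930 + 1015*√559 ≈ 2.8993e+5)
-16*p + b*y(-29) = -16*4 + (265930 + 1015*√559)*(-14) = -64 + (-3723020 - 14210*√559) = -3723084 - 14210*√559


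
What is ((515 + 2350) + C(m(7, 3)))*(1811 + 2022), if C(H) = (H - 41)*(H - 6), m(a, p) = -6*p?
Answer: 16409073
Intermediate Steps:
C(H) = (-41 + H)*(-6 + H)
((515 + 2350) + C(m(7, 3)))*(1811 + 2022) = ((515 + 2350) + (246 + (-6*3)² - (-282)*3))*(1811 + 2022) = (2865 + (246 + (-18)² - 47*(-18)))*3833 = (2865 + (246 + 324 + 846))*3833 = (2865 + 1416)*3833 = 4281*3833 = 16409073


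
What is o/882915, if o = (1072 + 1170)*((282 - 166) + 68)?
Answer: 412528/882915 ≈ 0.46723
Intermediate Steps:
o = 412528 (o = 2242*(116 + 68) = 2242*184 = 412528)
o/882915 = 412528/882915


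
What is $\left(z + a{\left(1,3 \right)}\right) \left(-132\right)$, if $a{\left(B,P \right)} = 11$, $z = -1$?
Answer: $-1320$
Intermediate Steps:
$\left(z + a{\left(1,3 \right)}\right) \left(-132\right) = \left(-1 + 11\right) \left(-132\right) = 10 \left(-132\right) = -1320$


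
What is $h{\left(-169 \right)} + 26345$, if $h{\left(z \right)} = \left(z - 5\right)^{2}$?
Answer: $56621$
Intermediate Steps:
$h{\left(z \right)} = \left(-5 + z\right)^{2}$
$h{\left(-169 \right)} + 26345 = \left(-5 - 169\right)^{2} + 26345 = \left(-174\right)^{2} + 26345 = 30276 + 26345 = 56621$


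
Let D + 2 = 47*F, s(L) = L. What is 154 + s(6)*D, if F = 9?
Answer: 2680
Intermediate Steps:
D = 421 (D = -2 + 47*9 = -2 + 423 = 421)
154 + s(6)*D = 154 + 6*421 = 154 + 2526 = 2680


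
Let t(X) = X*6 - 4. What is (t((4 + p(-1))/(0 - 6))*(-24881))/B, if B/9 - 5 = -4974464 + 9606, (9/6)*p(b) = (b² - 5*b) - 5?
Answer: -646906/134051031 ≈ -0.0048258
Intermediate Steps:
p(b) = -10/3 - 10*b/3 + 2*b²/3 (p(b) = 2*((b² - 5*b) - 5)/3 = 2*(-5 + b² - 5*b)/3 = -10/3 - 10*b/3 + 2*b²/3)
B = -44683677 (B = 45 + 9*(-4974464 + 9606) = 45 + 9*(-4964858) = 45 - 44683722 = -44683677)
t(X) = -4 + 6*X (t(X) = 6*X - 4 = -4 + 6*X)
(t((4 + p(-1))/(0 - 6))*(-24881))/B = ((-4 + 6*((4 + (-10/3 - 10/3*(-1) + (⅔)*(-1)²))/(0 - 6)))*(-24881))/(-44683677) = ((-4 + 6*((4 + (-10/3 + 10/3 + (⅔)*1))/(-6)))*(-24881))*(-1/44683677) = ((-4 + 6*((4 + (-10/3 + 10/3 + ⅔))*(-⅙)))*(-24881))*(-1/44683677) = ((-4 + 6*((4 + ⅔)*(-⅙)))*(-24881))*(-1/44683677) = ((-4 + 6*((14/3)*(-⅙)))*(-24881))*(-1/44683677) = ((-4 + 6*(-7/9))*(-24881))*(-1/44683677) = ((-4 - 14/3)*(-24881))*(-1/44683677) = -26/3*(-24881)*(-1/44683677) = (646906/3)*(-1/44683677) = -646906/134051031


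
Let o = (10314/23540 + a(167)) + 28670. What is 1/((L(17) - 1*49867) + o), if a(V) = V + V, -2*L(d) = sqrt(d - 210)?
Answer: -1445075597405/30147982374024517 + 34633225*I*sqrt(193)/30147982374024517 ≈ -4.7933e-5 + 1.5959e-8*I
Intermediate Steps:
L(d) = -sqrt(-210 + d)/2 (L(d) = -sqrt(d - 210)/2 = -sqrt(-210 + d)/2)
a(V) = 2*V
o = 341382237/11770 (o = (10314/23540 + 2*167) + 28670 = (10314*(1/23540) + 334) + 28670 = (5157/11770 + 334) + 28670 = 3936337/11770 + 28670 = 341382237/11770 ≈ 29004.)
1/((L(17) - 1*49867) + o) = 1/((-sqrt(-210 + 17)/2 - 1*49867) + 341382237/11770) = 1/((-I*sqrt(193)/2 - 49867) + 341382237/11770) = 1/((-49867 - I*sqrt(193)/2) + 341382237/11770) = 1/(-245552353/11770 - I*sqrt(193)/2)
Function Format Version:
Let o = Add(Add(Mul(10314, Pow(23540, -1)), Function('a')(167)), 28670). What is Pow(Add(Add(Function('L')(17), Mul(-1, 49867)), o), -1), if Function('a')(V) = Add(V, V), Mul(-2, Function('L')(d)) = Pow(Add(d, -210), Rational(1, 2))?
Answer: Add(Rational(-1445075597405, 30147982374024517), Mul(Rational(34633225, 30147982374024517), I, Pow(193, Rational(1, 2)))) ≈ Add(-4.7933e-5, Mul(1.5959e-8, I))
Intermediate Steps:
Function('L')(d) = Mul(Rational(-1, 2), Pow(Add(-210, d), Rational(1, 2))) (Function('L')(d) = Mul(Rational(-1, 2), Pow(Add(d, -210), Rational(1, 2))) = Mul(Rational(-1, 2), Pow(Add(-210, d), Rational(1, 2))))
Function('a')(V) = Mul(2, V)
o = Rational(341382237, 11770) (o = Add(Add(Mul(10314, Pow(23540, -1)), Mul(2, 167)), 28670) = Add(Add(Mul(10314, Rational(1, 23540)), 334), 28670) = Add(Add(Rational(5157, 11770), 334), 28670) = Add(Rational(3936337, 11770), 28670) = Rational(341382237, 11770) ≈ 29004.)
Pow(Add(Add(Function('L')(17), Mul(-1, 49867)), o), -1) = Pow(Add(Add(Mul(Rational(-1, 2), Pow(Add(-210, 17), Rational(1, 2))), Mul(-1, 49867)), Rational(341382237, 11770)), -1) = Pow(Add(Add(Mul(Rational(-1, 2), Pow(-193, Rational(1, 2))), -49867), Rational(341382237, 11770)), -1) = Pow(Add(Add(Mul(Rational(-1, 2), Mul(I, Pow(193, Rational(1, 2)))), -49867), Rational(341382237, 11770)), -1) = Pow(Add(Add(Mul(Rational(-1, 2), I, Pow(193, Rational(1, 2))), -49867), Rational(341382237, 11770)), -1) = Pow(Add(Add(-49867, Mul(Rational(-1, 2), I, Pow(193, Rational(1, 2)))), Rational(341382237, 11770)), -1) = Pow(Add(Rational(-245552353, 11770), Mul(Rational(-1, 2), I, Pow(193, Rational(1, 2)))), -1)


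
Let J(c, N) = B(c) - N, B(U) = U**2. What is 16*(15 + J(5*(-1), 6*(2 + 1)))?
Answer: 352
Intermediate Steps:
J(c, N) = c**2 - N
16*(15 + J(5*(-1), 6*(2 + 1))) = 16*(15 + ((5*(-1))**2 - 6*(2 + 1))) = 16*(15 + ((-5)**2 - 6*3)) = 16*(15 + (25 - 1*18)) = 16*(15 + (25 - 18)) = 16*(15 + 7) = 16*22 = 352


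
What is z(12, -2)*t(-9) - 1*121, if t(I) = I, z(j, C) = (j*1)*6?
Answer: -769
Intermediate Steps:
z(j, C) = 6*j (z(j, C) = j*6 = 6*j)
z(12, -2)*t(-9) - 1*121 = (6*12)*(-9) - 1*121 = 72*(-9) - 121 = -648 - 121 = -769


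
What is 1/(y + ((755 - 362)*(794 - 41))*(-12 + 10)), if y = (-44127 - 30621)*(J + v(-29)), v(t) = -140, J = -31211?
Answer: 1/2342832690 ≈ 4.2683e-10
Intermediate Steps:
y = 2343424548 (y = (-44127 - 30621)*(-31211 - 140) = -74748*(-31351) = 2343424548)
1/(y + ((755 - 362)*(794 - 41))*(-12 + 10)) = 1/(2343424548 + ((755 - 362)*(794 - 41))*(-12 + 10)) = 1/(2343424548 + (393*753)*(-2)) = 1/(2343424548 + 295929*(-2)) = 1/(2343424548 - 591858) = 1/2342832690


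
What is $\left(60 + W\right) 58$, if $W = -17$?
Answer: $2494$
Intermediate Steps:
$\left(60 + W\right) 58 = \left(60 - 17\right) 58 = 43 \cdot 58 = 2494$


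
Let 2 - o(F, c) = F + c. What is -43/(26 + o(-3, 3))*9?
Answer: -387/28 ≈ -13.821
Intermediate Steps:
o(F, c) = 2 - F - c (o(F, c) = 2 - (F + c) = 2 + (-F - c) = 2 - F - c)
-43/(26 + o(-3, 3))*9 = -43/(26 + (2 - 1*(-3) - 1*3))*9 = -43/(26 + (2 + 3 - 3))*9 = -43/(26 + 2)*9 = -43/28*9 = -387/28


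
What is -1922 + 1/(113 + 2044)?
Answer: -4145753/2157 ≈ -1922.0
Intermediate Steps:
-1922 + 1/(113 + 2044) = -1922 + 1/2157 = -4145753/2157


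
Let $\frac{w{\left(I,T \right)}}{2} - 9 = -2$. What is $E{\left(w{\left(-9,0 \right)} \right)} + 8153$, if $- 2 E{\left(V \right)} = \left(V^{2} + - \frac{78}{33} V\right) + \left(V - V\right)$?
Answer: $\frac{88787}{11} \approx 8071.5$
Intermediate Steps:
$w{\left(I,T \right)} = 14$ ($w{\left(I,T \right)} = 18 + 2 \left(-2\right) = 18 - 4 = 14$)
$E{\left(V \right)} = - \frac{V^{2}}{2} + \frac{13 V}{11}$ ($E{\left(V \right)} = - \frac{\left(V^{2} + - \frac{78}{33} V\right) + \left(V - V\right)}{2} = - \frac{\left(V^{2} + \left(-78\right) \frac{1}{33} V\right) + 0}{2} = - \frac{\left(V^{2} - \frac{26 V}{11}\right) + 0}{2} = - \frac{V^{2} - \frac{26 V}{11}}{2} = - \frac{V^{2}}{2} + \frac{13 V}{11}$)
$E{\left(w{\left(-9,0 \right)} \right)} + 8153 = \frac{1}{22} \cdot 14 \left(26 - 154\right) + 8153 = \frac{1}{22} \cdot 14 \left(-128\right) + 8153 = - \frac{896}{11} + 8153 = \frac{88787}{11}$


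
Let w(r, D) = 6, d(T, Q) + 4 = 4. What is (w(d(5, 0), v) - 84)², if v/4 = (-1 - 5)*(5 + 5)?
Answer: 6084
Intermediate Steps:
d(T, Q) = 0 (d(T, Q) = -4 + 4 = 0)
v = -240 (v = 4*((-1 - 5)*(5 + 5)) = 4*(-6*10) = 4*(-60) = -240)
(w(d(5, 0), v) - 84)² = (6 - 84)² = (-78)² = 6084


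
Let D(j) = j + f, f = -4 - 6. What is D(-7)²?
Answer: 289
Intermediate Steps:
f = -10
D(j) = -10 + j (D(j) = j - 10 = -10 + j)
D(-7)² = (-10 - 7)² = (-17)² = 289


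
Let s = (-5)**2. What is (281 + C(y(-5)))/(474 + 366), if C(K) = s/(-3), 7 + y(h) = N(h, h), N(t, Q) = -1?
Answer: 409/1260 ≈ 0.32460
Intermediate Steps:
y(h) = -8 (y(h) = -7 - 1 = -8)
s = 25
C(K) = -25/3 (C(K) = 25/(-3) = 25*(-1/3) = -25/3)
(281 + C(y(-5)))/(474 + 366) = (281 - 25/3)/(474 + 366) = (818/3)/840 = (818/3)*(1/840) = 409/1260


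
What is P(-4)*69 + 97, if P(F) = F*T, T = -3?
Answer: 925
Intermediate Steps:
P(F) = -3*F (P(F) = F*(-3) = -3*F)
P(-4)*69 + 97 = -3*(-4)*69 + 97 = 12*69 + 97 = 828 + 97 = 925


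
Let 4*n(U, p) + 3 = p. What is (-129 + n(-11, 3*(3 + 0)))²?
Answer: 65025/4 ≈ 16256.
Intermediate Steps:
n(U, p) = -¾ + p/4
(-129 + n(-11, 3*(3 + 0)))² = (-129 + (-¾ + (3*(3 + 0))/4))² = (-129 + (-¾ + (3*3)/4))² = (-129 + (-¾ + (¼)*9))² = (-129 + (-¾ + 9/4))² = (-129 + 3/2)² = (-255/2)² = 65025/4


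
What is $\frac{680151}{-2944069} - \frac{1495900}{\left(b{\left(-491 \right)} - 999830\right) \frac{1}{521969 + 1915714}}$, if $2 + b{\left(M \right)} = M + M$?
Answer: $\frac{5367817624491068193}{1473232736083} \approx 3.6436 \cdot 10^{6}$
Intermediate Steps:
$b{\left(M \right)} = -2 + 2 M$ ($b{\left(M \right)} = -2 + \left(M + M\right) = -2 + 2 M$)
$\frac{680151}{-2944069} - \frac{1495900}{\left(b{\left(-491 \right)} - 999830\right) \frac{1}{521969 + 1915714}} = \frac{680151}{-2944069} - \frac{1495900}{\left(\left(-2 + 2 \left(-491\right)\right) - 999830\right) \frac{1}{521969 + 1915714}} = 680151 \left(- \frac{1}{2944069}\right) - \frac{1495900}{\left(\left(-2 - 982\right) - 999830\right) \frac{1}{2437683}} = - \frac{680151}{2944069} - \frac{1495900}{\left(-984 - 999830\right) \frac{1}{2437683}} = - \frac{680151}{2944069} - \frac{1495900}{\left(-1000814\right) \frac{1}{2437683}} = - \frac{680151}{2944069} - \frac{1495900}{- \frac{1000814}{2437683}} = - \frac{680151}{2944069} - - \frac{1823264999850}{500407} = - \frac{680151}{2944069} + \frac{1823264999850}{500407} = \frac{5367817624491068193}{1473232736083}$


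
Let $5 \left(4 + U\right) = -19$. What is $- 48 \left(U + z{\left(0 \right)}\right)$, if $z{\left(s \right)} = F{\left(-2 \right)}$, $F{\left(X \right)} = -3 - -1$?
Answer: $\frac{2352}{5} \approx 470.4$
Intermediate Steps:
$U = - \frac{39}{5}$ ($U = -4 + \frac{1}{5} \left(-19\right) = -4 - \frac{19}{5} = - \frac{39}{5} \approx -7.8$)
$F{\left(X \right)} = -2$ ($F{\left(X \right)} = -3 + 1 = -2$)
$z{\left(s \right)} = -2$
$- 48 \left(U + z{\left(0 \right)}\right) = - 48 \left(- \frac{39}{5} - 2\right) = \left(-48\right) \left(- \frac{49}{5}\right) = \frac{2352}{5}$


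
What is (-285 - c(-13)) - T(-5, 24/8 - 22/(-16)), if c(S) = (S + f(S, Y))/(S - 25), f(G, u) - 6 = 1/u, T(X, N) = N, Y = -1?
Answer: -44017/152 ≈ -289.59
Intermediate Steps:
f(G, u) = 6 + 1/u
c(S) = (5 + S)/(-25 + S) (c(S) = (S + (6 + 1/(-1)))/(S - 25) = (S + (6 - 1))/(-25 + S) = (S + 5)/(-25 + S) = (5 + S)/(-25 + S))
(-285 - c(-13)) - T(-5, 24/8 - 22/(-16)) = (-285 - (5 - 13)/(-25 - 13)) - (24/8 - 22/(-16)) = (-285 - (-8)/(-38)) - (24*(⅛) - 22*(-1/16)) = (-285 - (-1)*(-8)/38) - (3 + 11/8) = (-285 - 1*4/19) - 1*35/8 = (-285 - 4/19) - 35/8 = -5419/19 - 35/8 = -44017/152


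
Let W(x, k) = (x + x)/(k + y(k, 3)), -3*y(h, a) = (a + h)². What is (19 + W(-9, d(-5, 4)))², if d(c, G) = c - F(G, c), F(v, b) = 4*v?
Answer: 677329/1849 ≈ 366.32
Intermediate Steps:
d(c, G) = c - 4*G
y(h, a) = -(a + h)²/3
W(x, k) = 2*x/(k - (3 + k)²/3) (W(x, k) = (x + x)/(k - (3 + k)²/3) = (2*x)/(k - (3 + k)²/3) = 2*x/(k - (3 + k)²/3))
(19 + W(-9, d(-5, 4)))² = (19 + 6*(-9)/(-(3 + (-5 - 4*4))² + 3*(-5 - 4*4)))² = (19 + 6*(-9)/(-(3 + (-5 - 16))² + 3*(-5 - 16)))² = (19 + 6*(-9)/(-(3 - 21)² + 3*(-21)))² = (19 + 6*(-9)/(-1*(-18)² - 63))² = (19 + 6*(-9)/(-1*324 - 63))² = (19 + 6*(-9)/(-324 - 63))² = (19 + 6*(-9)/(-387))² = (19 + 6*(-9)*(-1/387))² = (19 + 6/43)² = (823/43)² = 677329/1849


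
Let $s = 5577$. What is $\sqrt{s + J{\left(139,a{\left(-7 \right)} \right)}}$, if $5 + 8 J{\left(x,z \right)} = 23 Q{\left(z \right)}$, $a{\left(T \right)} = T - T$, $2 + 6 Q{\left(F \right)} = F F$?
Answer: $\frac{\sqrt{200715}}{6} \approx 74.669$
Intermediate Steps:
$Q{\left(F \right)} = - \frac{1}{3} + \frac{F^{2}}{6}$ ($Q{\left(F \right)} = - \frac{1}{3} + \frac{F F}{6} = - \frac{1}{3} + \frac{F^{2}}{6}$)
$a{\left(T \right)} = 0$
$J{\left(x,z \right)} = - \frac{19}{12} + \frac{23 z^{2}}{48}$ ($J{\left(x,z \right)} = - \frac{5}{8} + \frac{23 \left(- \frac{1}{3} + \frac{z^{2}}{6}\right)}{8} = - \frac{5}{8} + \frac{- \frac{23}{3} + \frac{23 z^{2}}{6}}{8} = - \frac{5}{8} + \left(- \frac{23}{24} + \frac{23 z^{2}}{48}\right) = - \frac{19}{12} + \frac{23 z^{2}}{48}$)
$\sqrt{s + J{\left(139,a{\left(-7 \right)} \right)}} = \sqrt{5577 - \left(\frac{19}{12} - \frac{23 \cdot 0^{2}}{48}\right)} = \sqrt{5577 + \left(- \frac{19}{12} + \frac{23}{48} \cdot 0\right)} = \sqrt{5577 + \left(- \frac{19}{12} + 0\right)} = \sqrt{5577 - \frac{19}{12}} = \sqrt{\frac{66905}{12}} = \frac{\sqrt{200715}}{6}$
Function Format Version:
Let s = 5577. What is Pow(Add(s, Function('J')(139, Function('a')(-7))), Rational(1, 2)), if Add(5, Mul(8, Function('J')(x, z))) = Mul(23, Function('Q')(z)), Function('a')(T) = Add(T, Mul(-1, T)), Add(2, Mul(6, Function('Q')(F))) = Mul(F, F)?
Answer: Mul(Rational(1, 6), Pow(200715, Rational(1, 2))) ≈ 74.669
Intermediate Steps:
Function('Q')(F) = Add(Rational(-1, 3), Mul(Rational(1, 6), Pow(F, 2))) (Function('Q')(F) = Add(Rational(-1, 3), Mul(Rational(1, 6), Mul(F, F))) = Add(Rational(-1, 3), Mul(Rational(1, 6), Pow(F, 2))))
Function('a')(T) = 0
Function('J')(x, z) = Add(Rational(-19, 12), Mul(Rational(23, 48), Pow(z, 2))) (Function('J')(x, z) = Add(Rational(-5, 8), Mul(Rational(1, 8), Mul(23, Add(Rational(-1, 3), Mul(Rational(1, 6), Pow(z, 2)))))) = Add(Rational(-5, 8), Mul(Rational(1, 8), Add(Rational(-23, 3), Mul(Rational(23, 6), Pow(z, 2))))) = Add(Rational(-5, 8), Add(Rational(-23, 24), Mul(Rational(23, 48), Pow(z, 2)))) = Add(Rational(-19, 12), Mul(Rational(23, 48), Pow(z, 2))))
Pow(Add(s, Function('J')(139, Function('a')(-7))), Rational(1, 2)) = Pow(Add(5577, Add(Rational(-19, 12), Mul(Rational(23, 48), Pow(0, 2)))), Rational(1, 2)) = Pow(Add(5577, Add(Rational(-19, 12), Mul(Rational(23, 48), 0))), Rational(1, 2)) = Pow(Add(5577, Add(Rational(-19, 12), 0)), Rational(1, 2)) = Pow(Add(5577, Rational(-19, 12)), Rational(1, 2)) = Pow(Rational(66905, 12), Rational(1, 2)) = Mul(Rational(1, 6), Pow(200715, Rational(1, 2)))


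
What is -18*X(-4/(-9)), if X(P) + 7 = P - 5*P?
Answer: 158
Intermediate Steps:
X(P) = -7 - 4*P (X(P) = -7 + (P - 5*P) = -7 - 4*P)
-18*X(-4/(-9)) = -18*(-7 - (-16)/(-9)) = -18*(-7 - (-16)*(-1)/9) = -18*(-7 - 4*4/9) = -18*(-7 - 16/9) = -18*(-79/9) = 158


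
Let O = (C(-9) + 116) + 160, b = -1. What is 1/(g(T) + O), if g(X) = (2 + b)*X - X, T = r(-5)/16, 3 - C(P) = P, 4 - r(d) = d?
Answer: 1/288 ≈ 0.0034722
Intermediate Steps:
r(d) = 4 - d
C(P) = 3 - P
T = 9/16 (T = (4 - 1*(-5))/16 = (4 + 5)*(1/16) = 9*(1/16) = 9/16 ≈ 0.56250)
g(X) = 0 (g(X) = (2 - 1)*X - X = 1*X - X = X - X = 0)
O = 288 (O = ((3 - 1*(-9)) + 116) + 160 = ((3 + 9) + 116) + 160 = (12 + 116) + 160 = 128 + 160 = 288)
1/(g(T) + O) = 1/(0 + 288) = 1/288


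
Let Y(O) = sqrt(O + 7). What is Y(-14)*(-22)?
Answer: -22*I*sqrt(7) ≈ -58.207*I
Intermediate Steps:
Y(O) = sqrt(7 + O)
Y(-14)*(-22) = sqrt(7 - 14)*(-22) = sqrt(-7)*(-22) = (I*sqrt(7))*(-22) = -22*I*sqrt(7)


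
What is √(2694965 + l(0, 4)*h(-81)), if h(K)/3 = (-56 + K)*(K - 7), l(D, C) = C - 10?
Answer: √2477957 ≈ 1574.2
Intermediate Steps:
l(D, C) = -10 + C
h(K) = 3*(-56 + K)*(-7 + K) (h(K) = 3*((-56 + K)*(K - 7)) = 3*((-56 + K)*(-7 + K)) = 3*(-56 + K)*(-7 + K))
√(2694965 + l(0, 4)*h(-81)) = √(2694965 + (-10 + 4)*(1176 - 189*(-81) + 3*(-81)²)) = √(2694965 - 6*(1176 + 15309 + 3*6561)) = √(2694965 - 6*(1176 + 15309 + 19683)) = √(2694965 - 6*36168) = √(2694965 - 217008) = √2477957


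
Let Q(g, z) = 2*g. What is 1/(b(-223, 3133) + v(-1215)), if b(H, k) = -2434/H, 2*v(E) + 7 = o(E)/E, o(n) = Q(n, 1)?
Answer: 446/3753 ≈ 0.11884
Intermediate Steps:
o(n) = 2*n
v(E) = -5/2 (v(E) = -7/2 + ((2*E)/E)/2 = -7/2 + (1/2)*2 = -7/2 + 1 = -5/2)
1/(b(-223, 3133) + v(-1215)) = 1/(-2434/(-223) - 5/2) = 1/(-2434*(-1/223) - 5/2) = 1/(2434/223 - 5/2) = 1/(3753/446) = 446/3753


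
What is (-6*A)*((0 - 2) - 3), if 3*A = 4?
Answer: 40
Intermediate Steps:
A = 4/3 (A = (⅓)*4 = 4/3 ≈ 1.3333)
(-6*A)*((0 - 2) - 3) = (-6*4/3)*((0 - 2) - 3) = -8*(-2 - 3) = -8*(-5) = 40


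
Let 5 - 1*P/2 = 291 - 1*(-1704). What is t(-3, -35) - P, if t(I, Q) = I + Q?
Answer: 3942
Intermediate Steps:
P = -3980 (P = 10 - 2*(291 - 1*(-1704)) = 10 - 2*(291 + 1704) = 10 - 2*1995 = 10 - 3990 = -3980)
t(-3, -35) - P = (-3 - 35) - 1*(-3980) = -38 + 3980 = 3942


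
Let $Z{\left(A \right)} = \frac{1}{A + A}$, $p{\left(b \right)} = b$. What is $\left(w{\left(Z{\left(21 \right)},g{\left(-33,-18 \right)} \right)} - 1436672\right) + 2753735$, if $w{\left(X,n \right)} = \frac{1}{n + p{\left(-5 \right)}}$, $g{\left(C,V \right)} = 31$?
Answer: $\frac{34243639}{26} \approx 1.3171 \cdot 10^{6}$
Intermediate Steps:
$Z{\left(A \right)} = \frac{1}{2 A}$
$w{\left(X,n \right)} = \frac{1}{-5 + n}$ ($w{\left(X,n \right)} = \frac{1}{n - 5} = \frac{1}{-5 + n}$)
$\left(w{\left(Z{\left(21 \right)},g{\left(-33,-18 \right)} \right)} - 1436672\right) + 2753735 = \left(\frac{1}{-5 + 31} - 1436672\right) + 2753735 = \left(\frac{1}{26} - 1436672\right) + 2753735 = - \frac{37353471}{26} + 2753735 = \frac{34243639}{26}$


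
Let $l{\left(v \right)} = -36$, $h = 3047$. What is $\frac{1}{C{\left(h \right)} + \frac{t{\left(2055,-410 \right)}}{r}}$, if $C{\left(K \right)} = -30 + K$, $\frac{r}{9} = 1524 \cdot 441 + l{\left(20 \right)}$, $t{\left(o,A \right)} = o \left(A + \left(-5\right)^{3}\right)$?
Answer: $\frac{2016144}{6082339973} \approx 0.00033147$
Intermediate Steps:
$t{\left(o,A \right)} = o \left(-125 + A\right)$ ($t{\left(o,A \right)} = o \left(A - 125\right) = o \left(-125 + A\right)$)
$r = 6048432$ ($r = 9 \left(1524 \cdot 441 - 36\right) = 9 \left(672084 - 36\right) = 9 \cdot 672048 = 6048432$)
$\frac{1}{C{\left(h \right)} + \frac{t{\left(2055,-410 \right)}}{r}} = \frac{1}{\left(-30 + 3047\right) + \frac{2055 \left(-125 - 410\right)}{6048432}} = \frac{1}{3017 + 2055 \left(-535\right) \frac{1}{6048432}} = \frac{1}{3017 - \frac{366475}{2016144}} = \frac{1}{\frac{6082339973}{2016144}} = \frac{2016144}{6082339973}$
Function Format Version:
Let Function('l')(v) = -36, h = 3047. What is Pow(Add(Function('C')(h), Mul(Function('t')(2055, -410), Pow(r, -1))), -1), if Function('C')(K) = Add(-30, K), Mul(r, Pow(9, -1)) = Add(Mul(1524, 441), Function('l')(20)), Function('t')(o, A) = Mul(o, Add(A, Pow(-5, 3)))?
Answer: Rational(2016144, 6082339973) ≈ 0.00033147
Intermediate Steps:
Function('t')(o, A) = Mul(o, Add(-125, A)) (Function('t')(o, A) = Mul(o, Add(A, -125)) = Mul(o, Add(-125, A)))
r = 6048432 (r = Mul(9, Add(Mul(1524, 441), -36)) = Mul(9, Add(672084, -36)) = Mul(9, 672048) = 6048432)
Pow(Add(Function('C')(h), Mul(Function('t')(2055, -410), Pow(r, -1))), -1) = Pow(Add(Add(-30, 3047), Mul(Mul(2055, Add(-125, -410)), Pow(6048432, -1))), -1) = Pow(Add(3017, Mul(Mul(2055, -535), Rational(1, 6048432))), -1) = Pow(Add(3017, Mul(-1099425, Rational(1, 6048432))), -1) = Pow(Add(3017, Rational(-366475, 2016144)), -1) = Pow(Rational(6082339973, 2016144), -1) = Rational(2016144, 6082339973)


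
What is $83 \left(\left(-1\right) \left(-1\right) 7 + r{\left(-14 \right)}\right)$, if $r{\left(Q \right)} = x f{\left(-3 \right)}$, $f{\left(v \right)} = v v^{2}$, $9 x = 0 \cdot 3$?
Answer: $581$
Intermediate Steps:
$x = 0$ ($x = \frac{0 \cdot 3}{9} = \frac{1}{9} \cdot 0 = 0$)
$f{\left(v \right)} = v^{3}$
$r{\left(Q \right)} = 0$ ($r{\left(Q \right)} = 0 \left(-3\right)^{3} = 0 \left(-27\right) = 0$)
$83 \left(\left(-1\right) \left(-1\right) 7 + r{\left(-14 \right)}\right) = 83 \left(\left(-1\right) \left(-1\right) 7 + 0\right) = 83 \left(1 \cdot 7 + 0\right) = 83 \left(7 + 0\right) = 83 \cdot 7 = 581$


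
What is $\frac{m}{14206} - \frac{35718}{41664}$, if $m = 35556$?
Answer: $\frac{81166273}{49323232} \approx 1.6456$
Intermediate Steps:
$\frac{m}{14206} - \frac{35718}{41664} = \frac{35556}{14206} - \frac{35718}{41664} = 35556 \cdot \frac{1}{14206} - \frac{5953}{6944} = \frac{17778}{7103} - \frac{5953}{6944} = \frac{81166273}{49323232}$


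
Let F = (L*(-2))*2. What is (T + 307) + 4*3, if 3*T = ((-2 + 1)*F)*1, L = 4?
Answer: 973/3 ≈ 324.33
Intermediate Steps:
F = -16 (F = (4*(-2))*2 = -8*2 = -16)
T = 16/3 (T = (((-2 + 1)*(-16))*1)/3 = (-1*(-16)*1)/3 = (16*1)/3 = (⅓)*16 = 16/3 ≈ 5.3333)
(T + 307) + 4*3 = (16/3 + 307) + 4*3 = 937/3 + 12 = 973/3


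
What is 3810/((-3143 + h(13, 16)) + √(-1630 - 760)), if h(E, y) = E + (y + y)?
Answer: -1967230/1599999 - 635*I*√2390/1599999 ≈ -1.2295 - 0.019402*I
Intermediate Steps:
h(E, y) = E + 2*y
3810/((-3143 + h(13, 16)) + √(-1630 - 760)) = 3810/((-3143 + (13 + 2*16)) + √(-1630 - 760)) = 3810/((-3143 + (13 + 32)) + √(-2390)) = 3810/((-3143 + 45) + I*√2390) = 3810/(-3098 + I*√2390)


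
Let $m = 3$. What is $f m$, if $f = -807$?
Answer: $-2421$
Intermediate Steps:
$f m = \left(-807\right) 3 = -2421$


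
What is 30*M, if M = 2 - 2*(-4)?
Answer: 300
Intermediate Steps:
M = 10 (M = 2 + 8 = 10)
30*M = 30*10 = 300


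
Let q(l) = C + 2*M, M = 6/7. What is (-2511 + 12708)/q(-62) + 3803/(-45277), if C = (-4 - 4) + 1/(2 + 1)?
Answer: -9695956324/5659625 ≈ -1713.2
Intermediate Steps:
M = 6/7 (M = 6*(1/7) = 6/7 ≈ 0.85714)
C = -23/3 (C = -8 + 1/3 = -23/3 ≈ -7.6667)
q(l) = -125/21 (q(l) = -23/3 + 2*(6/7) = -23/3 + 12/7 = -125/21)
(-2511 + 12708)/q(-62) + 3803/(-45277) = (-2511 + 12708)/(-125/21) + 3803/(-45277) = 10197*(-21/125) + 3803*(-1/45277) = -214137/125 - 3803/45277 = -9695956324/5659625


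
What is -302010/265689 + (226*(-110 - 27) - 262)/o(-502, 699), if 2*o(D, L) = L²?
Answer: -6079782766/4807996707 ≈ -1.2645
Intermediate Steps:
o(D, L) = L²/2
-302010/265689 + (226*(-110 - 27) - 262)/o(-502, 699) = -302010/265689 + (226*(-110 - 27) - 262)/(((½)*699²)) = -302010*1/265689 + (226*(-137) - 262)/(((½)*488601)) = -100670/88563 + (-30962 - 262)/(488601/2) = -100670/88563 - 31224*2/488601 = -100670/88563 - 20816/162867 = -6079782766/4807996707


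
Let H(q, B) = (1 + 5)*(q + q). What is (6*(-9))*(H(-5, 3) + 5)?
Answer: 2970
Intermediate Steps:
H(q, B) = 12*q (H(q, B) = 6*(2*q) = 12*q)
(6*(-9))*(H(-5, 3) + 5) = (6*(-9))*(12*(-5) + 5) = -54*(-60 + 5) = -54*(-55) = 2970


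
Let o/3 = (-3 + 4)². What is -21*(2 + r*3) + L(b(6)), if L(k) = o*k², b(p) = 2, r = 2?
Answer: -156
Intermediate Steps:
o = 3 (o = 3*(-3 + 4)² = 3*1² = 3*1 = 3)
L(k) = 3*k²
-21*(2 + r*3) + L(b(6)) = -21*(2 + 2*3) + 3*2² = -21*(2 + 6) + 3*4 = -21*8 + 12 = -168 + 12 = -156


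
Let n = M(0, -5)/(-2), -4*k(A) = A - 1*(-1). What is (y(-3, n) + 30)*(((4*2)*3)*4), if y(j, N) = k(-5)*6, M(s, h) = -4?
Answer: 3456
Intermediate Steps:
k(A) = -1/4 - A/4 (k(A) = -(A - 1*(-1))/4 = -(A + 1)/4 = -(1 + A)/4 = -1/4 - A/4)
n = 2 (n = -4/(-2) = -4*(-1/2) = 2)
y(j, N) = 6 (y(j, N) = (-1/4 - 1/4*(-5))*6 = (-1/4 + 5/4)*6 = 1*6 = 6)
(y(-3, n) + 30)*(((4*2)*3)*4) = (6 + 30)*(((4*2)*3)*4) = 36*((8*3)*4) = 36*(24*4) = 36*96 = 3456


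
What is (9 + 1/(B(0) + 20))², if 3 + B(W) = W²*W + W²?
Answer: 23716/289 ≈ 82.062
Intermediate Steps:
B(W) = -3 + W² + W³ (B(W) = -3 + (W²*W + W²) = -3 + (W³ + W²) = -3 + (W² + W³) = -3 + W² + W³)
(9 + 1/(B(0) + 20))² = (9 + 1/((-3 + 0² + 0³) + 20))² = (9 + 1/((-3 + 0 + 0) + 20))² = (9 + 1/(-3 + 20))² = (9 + 1/17)² = (154/17)² = 23716/289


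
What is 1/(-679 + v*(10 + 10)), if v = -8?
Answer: -1/839 ≈ -0.0011919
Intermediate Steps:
1/(-679 + v*(10 + 10)) = 1/(-679 - 8*(10 + 10)) = 1/(-679 - 8*20) = 1/(-679 - 160) = 1/(-839) = -1/839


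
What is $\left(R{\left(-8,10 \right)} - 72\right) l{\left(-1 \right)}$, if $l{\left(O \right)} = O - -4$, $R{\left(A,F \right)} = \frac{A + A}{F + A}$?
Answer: $-240$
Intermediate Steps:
$R{\left(A,F \right)} = \frac{2 A}{A + F}$
$l{\left(O \right)} = 4 + O$ ($l{\left(O \right)} = O + 4 = 4 + O$)
$\left(R{\left(-8,10 \right)} - 72\right) l{\left(-1 \right)} = \left(2 \left(-8\right) \frac{1}{-8 + 10} - 72\right) \left(4 - 1\right) = \left(2 \left(-8\right) \frac{1}{2} - 72\right) 3 = \left(-8 - 72\right) 3 = \left(-80\right) 3 = -240$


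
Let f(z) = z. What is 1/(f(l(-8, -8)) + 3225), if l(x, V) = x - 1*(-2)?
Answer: 1/3219 ≈ 0.00031066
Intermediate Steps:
l(x, V) = 2 + x (l(x, V) = x + 2 = 2 + x)
1/(f(l(-8, -8)) + 3225) = 1/((2 - 8) + 3225) = 1/(-6 + 3225) = 1/3219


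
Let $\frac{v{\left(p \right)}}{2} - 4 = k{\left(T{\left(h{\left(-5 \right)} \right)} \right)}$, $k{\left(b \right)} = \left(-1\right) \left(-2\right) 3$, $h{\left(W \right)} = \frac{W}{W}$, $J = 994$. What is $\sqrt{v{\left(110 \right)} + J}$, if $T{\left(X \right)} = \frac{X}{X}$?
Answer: $13 \sqrt{6} \approx 31.843$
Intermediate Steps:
$h{\left(W \right)} = 1$
$T{\left(X \right)} = 1$
$k{\left(b \right)} = 6$ ($k{\left(b \right)} = 2 \cdot 3 = 6$)
$v{\left(p \right)} = 20$ ($v{\left(p \right)} = 8 + 2 \cdot 6 = 8 + 12 = 20$)
$\sqrt{v{\left(110 \right)} + J} = \sqrt{20 + 994} = \sqrt{1014} = 13 \sqrt{6}$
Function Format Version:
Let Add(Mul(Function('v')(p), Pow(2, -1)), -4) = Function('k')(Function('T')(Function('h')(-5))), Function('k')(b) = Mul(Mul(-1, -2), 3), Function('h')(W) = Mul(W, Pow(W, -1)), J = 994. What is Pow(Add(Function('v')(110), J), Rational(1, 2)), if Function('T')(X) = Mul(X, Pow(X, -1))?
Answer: Mul(13, Pow(6, Rational(1, 2))) ≈ 31.843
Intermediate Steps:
Function('h')(W) = 1
Function('T')(X) = 1
Function('k')(b) = 6 (Function('k')(b) = Mul(2, 3) = 6)
Function('v')(p) = 20 (Function('v')(p) = Add(8, Mul(2, 6)) = Add(8, 12) = 20)
Pow(Add(Function('v')(110), J), Rational(1, 2)) = Pow(Add(20, 994), Rational(1, 2)) = Pow(1014, Rational(1, 2)) = Mul(13, Pow(6, Rational(1, 2)))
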